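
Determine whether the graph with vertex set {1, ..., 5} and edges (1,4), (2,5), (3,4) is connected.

Step 1: Build adjacency list from edges:
  1: 4
  2: 5
  3: 4
  4: 1, 3
  5: 2

Step 2: Run BFS/DFS from vertex 1:
  Visited: {1, 4, 3}
  Reached 3 of 5 vertices

Step 3: Only 3 of 5 vertices reached. Graph is disconnected.
Connected components: {1, 3, 4}, {2, 5}
Answer: No, the graph is not connected (2 components).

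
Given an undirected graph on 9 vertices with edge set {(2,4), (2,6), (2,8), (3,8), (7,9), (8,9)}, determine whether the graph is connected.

Step 1: Build adjacency list from edges:
  1: (none)
  2: 4, 6, 8
  3: 8
  4: 2
  5: (none)
  6: 2
  7: 9
  8: 2, 3, 9
  9: 7, 8

Step 2: Run BFS/DFS from vertex 1:
  Visited: {1}
  Reached 1 of 9 vertices

Step 3: Only 1 of 9 vertices reached. Graph is disconnected.
Connected components: {1}, {2, 3, 4, 6, 7, 8, 9}, {5}
Answer: No, the graph is not connected (3 components).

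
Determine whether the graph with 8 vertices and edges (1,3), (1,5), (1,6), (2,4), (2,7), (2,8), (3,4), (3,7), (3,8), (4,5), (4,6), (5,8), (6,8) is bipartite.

Step 1: Attempt 2-coloring using BFS:
  Start at vertex 1, assign color 0
  Color vertex 3 with color 1 (neighbor of 1)
  Color vertex 5 with color 1 (neighbor of 1)
  Color vertex 6 with color 1 (neighbor of 1)
  Color vertex 4 with color 0 (neighbor of 3)
  Color vertex 7 with color 0 (neighbor of 3)
  Color vertex 8 with color 0 (neighbor of 3)
  Color vertex 2 with color 1 (neighbor of 4)

Step 2: 2-coloring succeeded. No conflicts found.
  Set A (color 0): {1, 4, 7, 8}
  Set B (color 1): {2, 3, 5, 6}

The graph is bipartite with partition {1, 4, 7, 8}, {2, 3, 5, 6}.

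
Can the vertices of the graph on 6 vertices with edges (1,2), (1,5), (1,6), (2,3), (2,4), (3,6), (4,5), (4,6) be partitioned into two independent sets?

Step 1: Attempt 2-coloring using BFS:
  Start at vertex 1, assign color 0
  Color vertex 2 with color 1 (neighbor of 1)
  Color vertex 5 with color 1 (neighbor of 1)
  Color vertex 6 with color 1 (neighbor of 1)
  Color vertex 3 with color 0 (neighbor of 2)
  Color vertex 4 with color 0 (neighbor of 2)

Step 2: 2-coloring succeeded. No conflicts found.
  Set A (color 0): {1, 3, 4}
  Set B (color 1): {2, 5, 6}

The graph is bipartite with partition {1, 3, 4}, {2, 5, 6}.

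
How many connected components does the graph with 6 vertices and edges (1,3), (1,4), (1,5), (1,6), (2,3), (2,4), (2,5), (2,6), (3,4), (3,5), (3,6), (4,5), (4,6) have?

Step 1: Build adjacency list from edges:
  1: 3, 4, 5, 6
  2: 3, 4, 5, 6
  3: 1, 2, 4, 5, 6
  4: 1, 2, 3, 5, 6
  5: 1, 2, 3, 4
  6: 1, 2, 3, 4

Step 2: Run BFS/DFS from vertex 1:
  Visited: {1, 3, 4, 5, 6, 2}
  Reached 6 of 6 vertices

Step 3: All 6 vertices reached from vertex 1, so the graph is connected.
Number of connected components: 1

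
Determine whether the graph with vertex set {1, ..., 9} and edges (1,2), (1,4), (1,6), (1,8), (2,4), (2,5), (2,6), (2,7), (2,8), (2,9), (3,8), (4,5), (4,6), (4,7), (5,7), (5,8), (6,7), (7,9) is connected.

Step 1: Build adjacency list from edges:
  1: 2, 4, 6, 8
  2: 1, 4, 5, 6, 7, 8, 9
  3: 8
  4: 1, 2, 5, 6, 7
  5: 2, 4, 7, 8
  6: 1, 2, 4, 7
  7: 2, 4, 5, 6, 9
  8: 1, 2, 3, 5
  9: 2, 7

Step 2: Run BFS/DFS from vertex 1:
  Visited: {1, 2, 4, 6, 8, 5, 7, 9, 3}
  Reached 9 of 9 vertices

Step 3: All 9 vertices reached from vertex 1, so the graph is connected.
Answer: Yes, the graph is connected.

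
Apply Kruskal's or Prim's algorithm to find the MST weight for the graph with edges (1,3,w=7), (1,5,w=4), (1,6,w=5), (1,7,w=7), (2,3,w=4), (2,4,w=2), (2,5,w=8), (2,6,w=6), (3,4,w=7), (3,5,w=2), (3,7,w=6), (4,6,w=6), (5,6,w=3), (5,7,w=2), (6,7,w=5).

Apply Kruskal's algorithm (sort edges by weight, add if no cycle):

Sorted edges by weight:
  (2,4) w=2
  (3,5) w=2
  (5,7) w=2
  (5,6) w=3
  (1,5) w=4
  (2,3) w=4
  (1,6) w=5
  (6,7) w=5
  (2,6) w=6
  (3,7) w=6
  (4,6) w=6
  (1,3) w=7
  (1,7) w=7
  (3,4) w=7
  (2,5) w=8

Add edge (2,4) w=2 -- no cycle. Running total: 2
Add edge (3,5) w=2 -- no cycle. Running total: 4
Add edge (5,7) w=2 -- no cycle. Running total: 6
Add edge (5,6) w=3 -- no cycle. Running total: 9
Add edge (1,5) w=4 -- no cycle. Running total: 13
Add edge (2,3) w=4 -- no cycle. Running total: 17

MST edges: (2,4,w=2), (3,5,w=2), (5,7,w=2), (5,6,w=3), (1,5,w=4), (2,3,w=4)
Total MST weight: 2 + 2 + 2 + 3 + 4 + 4 = 17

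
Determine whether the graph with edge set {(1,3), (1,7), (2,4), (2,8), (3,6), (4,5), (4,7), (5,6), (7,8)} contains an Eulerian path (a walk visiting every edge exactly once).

Step 1: Find the degree of each vertex:
  deg(1) = 2
  deg(2) = 2
  deg(3) = 2
  deg(4) = 3
  deg(5) = 2
  deg(6) = 2
  deg(7) = 3
  deg(8) = 2

Step 2: Count vertices with odd degree:
  Odd-degree vertices: 4, 7 (2 total)

Step 3: Apply Euler's theorem:
  - Eulerian circuit exists iff graph is connected and all vertices have even degree
  - Eulerian path exists iff graph is connected and has 0 or 2 odd-degree vertices

Graph is connected with exactly 2 odd-degree vertices (4, 7).
Eulerian path exists (starting and ending at the odd-degree vertices), but no Eulerian circuit.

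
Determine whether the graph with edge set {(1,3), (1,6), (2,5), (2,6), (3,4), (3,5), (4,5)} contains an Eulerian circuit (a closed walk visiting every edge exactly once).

Step 1: Find the degree of each vertex:
  deg(1) = 2
  deg(2) = 2
  deg(3) = 3
  deg(4) = 2
  deg(5) = 3
  deg(6) = 2

Step 2: Count vertices with odd degree:
  Odd-degree vertices: 3, 5 (2 total)

Step 3: Apply Euler's theorem:
  - Eulerian circuit exists iff graph is connected and all vertices have even degree
  - Eulerian path exists iff graph is connected and has 0 or 2 odd-degree vertices

Graph is connected with exactly 2 odd-degree vertices (3, 5).
Eulerian path exists (starting and ending at the odd-degree vertices), but no Eulerian circuit.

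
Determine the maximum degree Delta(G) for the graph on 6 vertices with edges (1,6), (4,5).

Step 1: Count edges incident to each vertex:
  deg(1) = 1 (neighbors: 6)
  deg(2) = 0 (neighbors: none)
  deg(3) = 0 (neighbors: none)
  deg(4) = 1 (neighbors: 5)
  deg(5) = 1 (neighbors: 4)
  deg(6) = 1 (neighbors: 1)

Step 2: Find maximum:
  max(1, 0, 0, 1, 1, 1) = 1 (vertex 1)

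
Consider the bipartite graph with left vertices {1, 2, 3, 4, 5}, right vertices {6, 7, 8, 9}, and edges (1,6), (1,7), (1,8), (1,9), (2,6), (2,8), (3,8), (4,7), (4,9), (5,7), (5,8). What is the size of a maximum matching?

Step 1: List the neighbors of each left vertex:
  1: 6, 7, 8, 9
  2: 6, 8
  3: 8
  4: 7, 9
  5: 7, 8

Step 2: Greedily match left vertices, then look for augmenting paths:
  Match 1 -- 6
  Match 2 -- 8
  Match 4 -- 9
  Match 5 -- 7
  No augmenting path remains.

Step 3: Verify this is maximum:
  Matching size 4 = min(|L|, |R|) = min(5, 4), which is an upper bound, so this matching is maximum.

Maximum matching: {(1,6), (2,8), (4,9), (5,7)}
Size: 4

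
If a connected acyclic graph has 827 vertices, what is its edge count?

A tree on n vertices always has exactly n - 1 edges.
For n = 827: edges = 827 - 1 = 826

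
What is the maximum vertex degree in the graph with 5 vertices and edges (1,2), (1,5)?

Step 1: Count edges incident to each vertex:
  deg(1) = 2 (neighbors: 2, 5)
  deg(2) = 1 (neighbors: 1)
  deg(3) = 0 (neighbors: none)
  deg(4) = 0 (neighbors: none)
  deg(5) = 1 (neighbors: 1)

Step 2: Find maximum:
  max(2, 1, 0, 0, 1) = 2 (vertex 1)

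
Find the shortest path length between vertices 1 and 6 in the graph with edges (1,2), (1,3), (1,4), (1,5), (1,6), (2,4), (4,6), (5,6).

Step 1: Build adjacency list:
  1: 2, 3, 4, 5, 6
  2: 1, 4
  3: 1
  4: 1, 2, 6
  5: 1, 6
  6: 1, 4, 5

Step 2: BFS from vertex 1 to find shortest path to 6:
  vertex 2 reached at distance 1
  vertex 3 reached at distance 1
  vertex 4 reached at distance 1
  vertex 5 reached at distance 1
  vertex 6 reached at distance 1

Step 3: Shortest path: 1 -> 6
Path length: 1 edge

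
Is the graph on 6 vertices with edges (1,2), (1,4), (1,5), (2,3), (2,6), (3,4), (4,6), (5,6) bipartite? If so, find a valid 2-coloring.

Step 1: Attempt 2-coloring using BFS:
  Start at vertex 1, assign color 0
  Color vertex 2 with color 1 (neighbor of 1)
  Color vertex 4 with color 1 (neighbor of 1)
  Color vertex 5 with color 1 (neighbor of 1)
  Color vertex 3 with color 0 (neighbor of 2)
  Color vertex 6 with color 0 (neighbor of 2)

Step 2: 2-coloring succeeded. No conflicts found.
  Set A (color 0): {1, 3, 6}
  Set B (color 1): {2, 4, 5}

The graph is bipartite with partition {1, 3, 6}, {2, 4, 5}.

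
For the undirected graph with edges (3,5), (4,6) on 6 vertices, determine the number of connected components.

Step 1: Build adjacency list from edges:
  1: (none)
  2: (none)
  3: 5
  4: 6
  5: 3
  6: 4

Step 2: Run BFS/DFS from vertex 1:
  Visited: {1}
  Reached 1 of 6 vertices

Step 3: Only 1 of 6 vertices reached. Graph is disconnected.
Connected components: {1}, {2}, {3, 5}, {4, 6}
Number of connected components: 4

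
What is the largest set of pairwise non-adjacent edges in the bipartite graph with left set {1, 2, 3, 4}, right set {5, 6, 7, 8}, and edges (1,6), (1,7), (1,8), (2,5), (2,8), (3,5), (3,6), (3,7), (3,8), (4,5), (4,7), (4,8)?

Step 1: List the neighbors of each left vertex:
  1: 6, 7, 8
  2: 5, 8
  3: 5, 6, 7, 8
  4: 5, 7, 8

Step 2: Greedily match left vertices, then look for augmenting paths:
  Match 1 -- 6
  Match 2 -- 5
  Match 3 -- 7
  Match 4 -- 8
  No augmenting path remains.

Step 3: Verify this is maximum:
  Matching size 4 = min(|L|, |R|) = min(4, 4), which is an upper bound, so this matching is maximum.

Maximum matching: {(1,6), (2,5), (3,7), (4,8)}
Size: 4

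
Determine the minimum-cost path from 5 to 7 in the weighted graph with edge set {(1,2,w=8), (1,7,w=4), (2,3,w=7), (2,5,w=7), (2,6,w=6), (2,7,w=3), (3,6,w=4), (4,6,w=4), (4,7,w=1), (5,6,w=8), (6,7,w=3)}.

Step 1: Build adjacency list with weights:
  1: 2(w=8), 7(w=4)
  2: 1(w=8), 3(w=7), 5(w=7), 6(w=6), 7(w=3)
  3: 2(w=7), 6(w=4)
  4: 6(w=4), 7(w=1)
  5: 2(w=7), 6(w=8)
  6: 2(w=6), 3(w=4), 4(w=4), 5(w=8), 7(w=3)
  7: 1(w=4), 2(w=3), 4(w=1), 6(w=3)

Step 2: Apply Dijkstra's algorithm from vertex 5:
  Visit vertex 5 (distance=0)
    Update dist[2] = 7
    Update dist[6] = 8
  Visit vertex 2 (distance=7)
    Update dist[1] = 15
    Update dist[3] = 14
    Update dist[7] = 10
  Visit vertex 6 (distance=8)
    Update dist[3] = 12
    Update dist[4] = 12
  Visit vertex 7 (distance=10)
    Update dist[1] = 14
    Update dist[4] = 11

Step 3: Shortest path: 5 -> 2 -> 7
Total weight: 7 + 3 = 10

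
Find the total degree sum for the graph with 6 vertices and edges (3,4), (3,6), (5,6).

Step 1: Count edges incident to each vertex:
  deg(1) = 0 (neighbors: none)
  deg(2) = 0 (neighbors: none)
  deg(3) = 2 (neighbors: 4, 6)
  deg(4) = 1 (neighbors: 3)
  deg(5) = 1 (neighbors: 6)
  deg(6) = 2 (neighbors: 3, 5)

Step 2: Sum all degrees:
  0 + 0 + 2 + 1 + 1 + 2 = 6

Verification: sum of degrees = 2 * |E| = 2 * 3 = 6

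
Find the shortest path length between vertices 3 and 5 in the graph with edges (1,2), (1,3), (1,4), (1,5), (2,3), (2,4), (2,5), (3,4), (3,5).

Step 1: Build adjacency list:
  1: 2, 3, 4, 5
  2: 1, 3, 4, 5
  3: 1, 2, 4, 5
  4: 1, 2, 3
  5: 1, 2, 3

Step 2: BFS from vertex 3 to find shortest path to 5:
  vertex 1 reached at distance 1
  vertex 2 reached at distance 1
  vertex 4 reached at distance 1
  vertex 5 reached at distance 1

Step 3: Shortest path: 3 -> 5
Path length: 1 edge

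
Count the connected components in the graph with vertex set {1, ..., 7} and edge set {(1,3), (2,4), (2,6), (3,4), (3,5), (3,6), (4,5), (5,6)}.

Step 1: Build adjacency list from edges:
  1: 3
  2: 4, 6
  3: 1, 4, 5, 6
  4: 2, 3, 5
  5: 3, 4, 6
  6: 2, 3, 5
  7: (none)

Step 2: Run BFS/DFS from vertex 1:
  Visited: {1, 3, 4, 5, 6, 2}
  Reached 6 of 7 vertices

Step 3: Only 6 of 7 vertices reached. Graph is disconnected.
Connected components: {1, 2, 3, 4, 5, 6}, {7}
Number of connected components: 2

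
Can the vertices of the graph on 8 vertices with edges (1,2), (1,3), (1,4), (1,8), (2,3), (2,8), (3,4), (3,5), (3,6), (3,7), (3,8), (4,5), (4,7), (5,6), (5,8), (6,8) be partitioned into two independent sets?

Step 1: Attempt 2-coloring using BFS:
  Start at vertex 1, assign color 0
  Color vertex 2 with color 1 (neighbor of 1)
  Color vertex 3 with color 1 (neighbor of 1)
  Color vertex 4 with color 1 (neighbor of 1)
  Color vertex 8 with color 1 (neighbor of 1)

Step 2: Conflict found! Vertices 2 and 3 are adjacent but have the same color.
This means the graph contains an odd cycle.

The graph is NOT bipartite.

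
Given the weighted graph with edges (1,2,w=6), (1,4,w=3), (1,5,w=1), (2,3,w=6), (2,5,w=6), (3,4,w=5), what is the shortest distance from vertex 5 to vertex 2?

Step 1: Build adjacency list with weights:
  1: 2(w=6), 4(w=3), 5(w=1)
  2: 1(w=6), 3(w=6), 5(w=6)
  3: 2(w=6), 4(w=5)
  4: 1(w=3), 3(w=5)
  5: 1(w=1), 2(w=6)

Step 2: Apply Dijkstra's algorithm from vertex 5:
  Visit vertex 5 (distance=0)
    Update dist[1] = 1
    Update dist[2] = 6
  Visit vertex 1 (distance=1)
    Update dist[4] = 4
  Visit vertex 4 (distance=4)
    Update dist[3] = 9
  Visit vertex 2 (distance=6)

Step 3: Shortest path: 5 -> 2
Total weight: 6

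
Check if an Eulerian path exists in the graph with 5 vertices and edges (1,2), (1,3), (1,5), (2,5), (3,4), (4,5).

Step 1: Find the degree of each vertex:
  deg(1) = 3
  deg(2) = 2
  deg(3) = 2
  deg(4) = 2
  deg(5) = 3

Step 2: Count vertices with odd degree:
  Odd-degree vertices: 1, 5 (2 total)

Step 3: Apply Euler's theorem:
  - Eulerian circuit exists iff graph is connected and all vertices have even degree
  - Eulerian path exists iff graph is connected and has 0 or 2 odd-degree vertices

Graph is connected with exactly 2 odd-degree vertices (1, 5).
Eulerian path exists (starting and ending at the odd-degree vertices), but no Eulerian circuit.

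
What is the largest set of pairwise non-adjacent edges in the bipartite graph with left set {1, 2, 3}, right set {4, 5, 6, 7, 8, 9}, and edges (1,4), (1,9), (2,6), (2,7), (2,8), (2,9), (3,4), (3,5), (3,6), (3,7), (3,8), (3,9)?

Step 1: List the neighbors of each left vertex:
  1: 4, 9
  2: 6, 7, 8, 9
  3: 4, 5, 6, 7, 8, 9

Step 2: Greedily match left vertices, then look for augmenting paths:
  Match 1 -- 4
  Match 2 -- 6
  Match 3 -- 5
  No augmenting path remains.

Step 3: Verify this is maximum:
  Matching size 3 = min(|L|, |R|) = min(3, 6), which is an upper bound, so this matching is maximum.

Maximum matching: {(1,4), (2,6), (3,5)}
Size: 3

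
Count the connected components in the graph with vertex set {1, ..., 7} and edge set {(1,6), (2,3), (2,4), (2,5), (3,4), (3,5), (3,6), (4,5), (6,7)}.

Step 1: Build adjacency list from edges:
  1: 6
  2: 3, 4, 5
  3: 2, 4, 5, 6
  4: 2, 3, 5
  5: 2, 3, 4
  6: 1, 3, 7
  7: 6

Step 2: Run BFS/DFS from vertex 1:
  Visited: {1, 6, 3, 7, 2, 4, 5}
  Reached 7 of 7 vertices

Step 3: All 7 vertices reached from vertex 1, so the graph is connected.
Number of connected components: 1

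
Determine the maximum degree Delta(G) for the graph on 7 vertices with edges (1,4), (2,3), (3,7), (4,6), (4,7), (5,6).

Step 1: Count edges incident to each vertex:
  deg(1) = 1 (neighbors: 4)
  deg(2) = 1 (neighbors: 3)
  deg(3) = 2 (neighbors: 2, 7)
  deg(4) = 3 (neighbors: 1, 6, 7)
  deg(5) = 1 (neighbors: 6)
  deg(6) = 2 (neighbors: 4, 5)
  deg(7) = 2 (neighbors: 3, 4)

Step 2: Find maximum:
  max(1, 1, 2, 3, 1, 2, 2) = 3 (vertex 4)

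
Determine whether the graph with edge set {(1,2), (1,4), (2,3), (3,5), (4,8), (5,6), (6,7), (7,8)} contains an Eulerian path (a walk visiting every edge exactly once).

Step 1: Find the degree of each vertex:
  deg(1) = 2
  deg(2) = 2
  deg(3) = 2
  deg(4) = 2
  deg(5) = 2
  deg(6) = 2
  deg(7) = 2
  deg(8) = 2

Step 2: Count vertices with odd degree:
  All vertices have even degree (0 odd-degree vertices)

Step 3: Apply Euler's theorem:
  - Eulerian circuit exists iff graph is connected and all vertices have even degree
  - Eulerian path exists iff graph is connected and has 0 or 2 odd-degree vertices

Graph is connected with 0 odd-degree vertices.
Both Eulerian circuit and Eulerian path exist.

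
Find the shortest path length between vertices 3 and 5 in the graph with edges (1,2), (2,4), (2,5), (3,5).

Step 1: Build adjacency list:
  1: 2
  2: 1, 4, 5
  3: 5
  4: 2
  5: 2, 3

Step 2: BFS from vertex 3 to find shortest path to 5:
  vertex 5 reached at distance 1

Step 3: Shortest path: 3 -> 5
Path length: 1 edge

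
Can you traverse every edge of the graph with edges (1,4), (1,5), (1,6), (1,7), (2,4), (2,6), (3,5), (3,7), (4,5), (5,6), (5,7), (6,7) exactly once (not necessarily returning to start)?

Step 1: Find the degree of each vertex:
  deg(1) = 4
  deg(2) = 2
  deg(3) = 2
  deg(4) = 3
  deg(5) = 5
  deg(6) = 4
  deg(7) = 4

Step 2: Count vertices with odd degree:
  Odd-degree vertices: 4, 5 (2 total)

Step 3: Apply Euler's theorem:
  - Eulerian circuit exists iff graph is connected and all vertices have even degree
  - Eulerian path exists iff graph is connected and has 0 or 2 odd-degree vertices

Graph is connected with exactly 2 odd-degree vertices (4, 5).
Eulerian path exists (starting and ending at the odd-degree vertices), but no Eulerian circuit.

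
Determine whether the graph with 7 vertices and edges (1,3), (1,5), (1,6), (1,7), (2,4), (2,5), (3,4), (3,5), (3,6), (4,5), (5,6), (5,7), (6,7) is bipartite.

Step 1: Attempt 2-coloring using BFS:
  Start at vertex 1, assign color 0
  Color vertex 3 with color 1 (neighbor of 1)
  Color vertex 5 with color 1 (neighbor of 1)
  Color vertex 6 with color 1 (neighbor of 1)
  Color vertex 7 with color 1 (neighbor of 1)
  Color vertex 4 with color 0 (neighbor of 3)

Step 2: Conflict found! Vertices 3 and 5 are adjacent but have the same color.
This means the graph contains an odd cycle.

The graph is NOT bipartite.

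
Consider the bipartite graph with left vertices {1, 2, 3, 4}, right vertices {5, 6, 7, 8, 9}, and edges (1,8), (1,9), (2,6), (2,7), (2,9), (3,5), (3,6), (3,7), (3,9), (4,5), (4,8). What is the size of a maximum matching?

Step 1: List the neighbors of each left vertex:
  1: 8, 9
  2: 6, 7, 9
  3: 5, 6, 7, 9
  4: 5, 8

Step 2: Greedily match left vertices, then look for augmenting paths:
  Match 1 -- 8
  Match 2 -- 6
  Match 3 -- 7
  Match 4 -- 5
  No augmenting path remains.

Step 3: Verify this is maximum:
  Matching size 4 = min(|L|, |R|) = min(4, 5), which is an upper bound, so this matching is maximum.

Maximum matching: {(1,8), (2,6), (3,7), (4,5)}
Size: 4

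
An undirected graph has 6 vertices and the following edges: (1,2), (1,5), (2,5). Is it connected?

Step 1: Build adjacency list from edges:
  1: 2, 5
  2: 1, 5
  3: (none)
  4: (none)
  5: 1, 2
  6: (none)

Step 2: Run BFS/DFS from vertex 1:
  Visited: {1, 2, 5}
  Reached 3 of 6 vertices

Step 3: Only 3 of 6 vertices reached. Graph is disconnected.
Connected components: {1, 2, 5}, {3}, {4}, {6}
Answer: No, the graph is not connected (4 components).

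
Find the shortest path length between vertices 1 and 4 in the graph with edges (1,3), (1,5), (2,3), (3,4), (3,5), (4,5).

Step 1: Build adjacency list:
  1: 3, 5
  2: 3
  3: 1, 2, 4, 5
  4: 3, 5
  5: 1, 3, 4

Step 2: BFS from vertex 1 to find shortest path to 4:
  vertex 3 reached at distance 1
  vertex 5 reached at distance 1
  vertex 2 reached at distance 2
  vertex 4 reached at distance 2

Step 3: Shortest path: 1 -> 5 -> 4
Path length: 2 edges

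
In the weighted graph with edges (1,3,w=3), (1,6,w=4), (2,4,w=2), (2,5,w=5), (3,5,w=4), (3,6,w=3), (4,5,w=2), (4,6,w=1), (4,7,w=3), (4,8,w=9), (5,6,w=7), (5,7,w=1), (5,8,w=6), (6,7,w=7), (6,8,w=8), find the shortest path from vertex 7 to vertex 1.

Step 1: Build adjacency list with weights:
  1: 3(w=3), 6(w=4)
  2: 4(w=2), 5(w=5)
  3: 1(w=3), 5(w=4), 6(w=3)
  4: 2(w=2), 5(w=2), 6(w=1), 7(w=3), 8(w=9)
  5: 2(w=5), 3(w=4), 4(w=2), 6(w=7), 7(w=1), 8(w=6)
  6: 1(w=4), 3(w=3), 4(w=1), 5(w=7), 7(w=7), 8(w=8)
  7: 4(w=3), 5(w=1), 6(w=7)
  8: 4(w=9), 5(w=6), 6(w=8)

Step 2: Apply Dijkstra's algorithm from vertex 7:
  Visit vertex 7 (distance=0)
    Update dist[4] = 3
    Update dist[5] = 1
    Update dist[6] = 7
  Visit vertex 5 (distance=1)
    Update dist[2] = 6
    Update dist[3] = 5
    Update dist[8] = 7
  Visit vertex 4 (distance=3)
    Update dist[2] = 5
    Update dist[6] = 4
  Visit vertex 6 (distance=4)
    Update dist[1] = 8
  Visit vertex 2 (distance=5)
  Visit vertex 3 (distance=5)
  Visit vertex 8 (distance=7)
  Visit vertex 1 (distance=8)

Step 3: Shortest path: 7 -> 5 -> 3 -> 1
Total weight: 1 + 4 + 3 = 8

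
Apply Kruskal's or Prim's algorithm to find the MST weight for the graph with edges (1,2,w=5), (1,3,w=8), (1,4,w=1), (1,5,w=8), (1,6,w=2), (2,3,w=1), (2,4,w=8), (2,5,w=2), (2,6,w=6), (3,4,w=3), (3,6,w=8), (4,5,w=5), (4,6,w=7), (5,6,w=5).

Apply Kruskal's algorithm (sort edges by weight, add if no cycle):

Sorted edges by weight:
  (1,4) w=1
  (2,3) w=1
  (1,6) w=2
  (2,5) w=2
  (3,4) w=3
  (1,2) w=5
  (4,5) w=5
  (5,6) w=5
  (2,6) w=6
  (4,6) w=7
  (1,3) w=8
  (1,5) w=8
  (2,4) w=8
  (3,6) w=8

Add edge (1,4) w=1 -- no cycle. Running total: 1
Add edge (2,3) w=1 -- no cycle. Running total: 2
Add edge (1,6) w=2 -- no cycle. Running total: 4
Add edge (2,5) w=2 -- no cycle. Running total: 6
Add edge (3,4) w=3 -- no cycle. Running total: 9

MST edges: (1,4,w=1), (2,3,w=1), (1,6,w=2), (2,5,w=2), (3,4,w=3)
Total MST weight: 1 + 1 + 2 + 2 + 3 = 9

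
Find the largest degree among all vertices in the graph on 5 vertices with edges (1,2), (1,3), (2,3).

Step 1: Count edges incident to each vertex:
  deg(1) = 2 (neighbors: 2, 3)
  deg(2) = 2 (neighbors: 1, 3)
  deg(3) = 2 (neighbors: 1, 2)
  deg(4) = 0 (neighbors: none)
  deg(5) = 0 (neighbors: none)

Step 2: Find maximum:
  max(2, 2, 2, 0, 0) = 2 (vertex 1)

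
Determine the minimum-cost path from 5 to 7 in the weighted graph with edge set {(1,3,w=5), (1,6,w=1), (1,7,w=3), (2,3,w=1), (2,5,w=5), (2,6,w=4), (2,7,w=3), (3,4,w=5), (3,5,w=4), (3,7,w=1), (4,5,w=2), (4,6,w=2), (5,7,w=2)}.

Step 1: Build adjacency list with weights:
  1: 3(w=5), 6(w=1), 7(w=3)
  2: 3(w=1), 5(w=5), 6(w=4), 7(w=3)
  3: 1(w=5), 2(w=1), 4(w=5), 5(w=4), 7(w=1)
  4: 3(w=5), 5(w=2), 6(w=2)
  5: 2(w=5), 3(w=4), 4(w=2), 7(w=2)
  6: 1(w=1), 2(w=4), 4(w=2)
  7: 1(w=3), 2(w=3), 3(w=1), 5(w=2)

Step 2: Apply Dijkstra's algorithm from vertex 5:
  Visit vertex 5 (distance=0)
    Update dist[2] = 5
    Update dist[3] = 4
    Update dist[4] = 2
    Update dist[7] = 2
  Visit vertex 4 (distance=2)
    Update dist[6] = 4
  Visit vertex 7 (distance=2)
    Update dist[1] = 5
    Update dist[3] = 3

Step 3: Shortest path: 5 -> 7
Total weight: 2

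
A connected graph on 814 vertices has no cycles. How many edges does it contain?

A tree on n vertices always has exactly n - 1 edges.
For n = 814: edges = 814 - 1 = 813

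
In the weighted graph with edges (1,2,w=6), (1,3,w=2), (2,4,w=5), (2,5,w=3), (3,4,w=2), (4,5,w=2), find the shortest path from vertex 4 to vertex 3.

Step 1: Build adjacency list with weights:
  1: 2(w=6), 3(w=2)
  2: 1(w=6), 4(w=5), 5(w=3)
  3: 1(w=2), 4(w=2)
  4: 2(w=5), 3(w=2), 5(w=2)
  5: 2(w=3), 4(w=2)

Step 2: Apply Dijkstra's algorithm from vertex 4:
  Visit vertex 4 (distance=0)
    Update dist[2] = 5
    Update dist[3] = 2
    Update dist[5] = 2
  Visit vertex 3 (distance=2)
    Update dist[1] = 4

Step 3: Shortest path: 4 -> 3
Total weight: 2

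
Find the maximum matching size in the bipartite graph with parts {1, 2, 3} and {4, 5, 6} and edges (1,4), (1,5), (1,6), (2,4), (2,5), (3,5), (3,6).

Step 1: List the neighbors of each left vertex:
  1: 4, 5, 6
  2: 4, 5
  3: 5, 6

Step 2: Greedily match left vertices, then look for augmenting paths:
  Match 1 -- 4
  Match 2 -- 5
  Match 3 -- 6
  No augmenting path remains.

Step 3: Verify this is maximum:
  Matching size 3 = min(|L|, |R|) = min(3, 3), which is an upper bound, so this matching is maximum.

Maximum matching: {(1,4), (2,5), (3,6)}
Size: 3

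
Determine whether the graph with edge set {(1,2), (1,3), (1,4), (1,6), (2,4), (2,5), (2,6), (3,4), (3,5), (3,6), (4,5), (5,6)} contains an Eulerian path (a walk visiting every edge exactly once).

Step 1: Find the degree of each vertex:
  deg(1) = 4
  deg(2) = 4
  deg(3) = 4
  deg(4) = 4
  deg(5) = 4
  deg(6) = 4

Step 2: Count vertices with odd degree:
  All vertices have even degree (0 odd-degree vertices)

Step 3: Apply Euler's theorem:
  - Eulerian circuit exists iff graph is connected and all vertices have even degree
  - Eulerian path exists iff graph is connected and has 0 or 2 odd-degree vertices

Graph is connected with 0 odd-degree vertices.
Both Eulerian circuit and Eulerian path exist.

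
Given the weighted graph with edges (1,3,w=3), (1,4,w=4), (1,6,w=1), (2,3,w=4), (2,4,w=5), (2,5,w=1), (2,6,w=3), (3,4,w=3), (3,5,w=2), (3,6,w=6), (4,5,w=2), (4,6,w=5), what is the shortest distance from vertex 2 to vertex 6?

Step 1: Build adjacency list with weights:
  1: 3(w=3), 4(w=4), 6(w=1)
  2: 3(w=4), 4(w=5), 5(w=1), 6(w=3)
  3: 1(w=3), 2(w=4), 4(w=3), 5(w=2), 6(w=6)
  4: 1(w=4), 2(w=5), 3(w=3), 5(w=2), 6(w=5)
  5: 2(w=1), 3(w=2), 4(w=2)
  6: 1(w=1), 2(w=3), 3(w=6), 4(w=5)

Step 2: Apply Dijkstra's algorithm from vertex 2:
  Visit vertex 2 (distance=0)
    Update dist[3] = 4
    Update dist[4] = 5
    Update dist[5] = 1
    Update dist[6] = 3
  Visit vertex 5 (distance=1)
    Update dist[3] = 3
    Update dist[4] = 3
  Visit vertex 3 (distance=3)
    Update dist[1] = 6
  Visit vertex 4 (distance=3)
  Visit vertex 6 (distance=3)
    Update dist[1] = 4

Step 3: Shortest path: 2 -> 6
Total weight: 3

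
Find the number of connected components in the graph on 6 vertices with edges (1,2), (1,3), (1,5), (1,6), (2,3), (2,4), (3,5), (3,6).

Step 1: Build adjacency list from edges:
  1: 2, 3, 5, 6
  2: 1, 3, 4
  3: 1, 2, 5, 6
  4: 2
  5: 1, 3
  6: 1, 3

Step 2: Run BFS/DFS from vertex 1:
  Visited: {1, 2, 3, 5, 6, 4}
  Reached 6 of 6 vertices

Step 3: All 6 vertices reached from vertex 1, so the graph is connected.
Number of connected components: 1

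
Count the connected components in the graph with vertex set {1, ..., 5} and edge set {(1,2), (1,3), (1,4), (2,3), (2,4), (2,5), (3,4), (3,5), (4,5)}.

Step 1: Build adjacency list from edges:
  1: 2, 3, 4
  2: 1, 3, 4, 5
  3: 1, 2, 4, 5
  4: 1, 2, 3, 5
  5: 2, 3, 4

Step 2: Run BFS/DFS from vertex 1:
  Visited: {1, 2, 3, 4, 5}
  Reached 5 of 5 vertices

Step 3: All 5 vertices reached from vertex 1, so the graph is connected.
Number of connected components: 1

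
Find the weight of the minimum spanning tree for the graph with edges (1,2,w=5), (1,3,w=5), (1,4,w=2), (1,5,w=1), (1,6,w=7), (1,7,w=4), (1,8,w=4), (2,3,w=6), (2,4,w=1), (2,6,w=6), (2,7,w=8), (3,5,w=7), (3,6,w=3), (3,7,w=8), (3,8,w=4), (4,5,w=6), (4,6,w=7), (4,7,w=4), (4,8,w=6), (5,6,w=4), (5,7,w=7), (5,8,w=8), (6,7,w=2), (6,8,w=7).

Apply Kruskal's algorithm (sort edges by weight, add if no cycle):

Sorted edges by weight:
  (1,5) w=1
  (2,4) w=1
  (1,4) w=2
  (6,7) w=2
  (3,6) w=3
  (1,7) w=4
  (1,8) w=4
  (3,8) w=4
  (4,7) w=4
  (5,6) w=4
  (1,2) w=5
  (1,3) w=5
  (2,3) w=6
  (2,6) w=6
  (4,5) w=6
  (4,8) w=6
  (1,6) w=7
  (3,5) w=7
  (4,6) w=7
  (5,7) w=7
  (6,8) w=7
  (2,7) w=8
  (3,7) w=8
  (5,8) w=8

Add edge (1,5) w=1 -- no cycle. Running total: 1
Add edge (2,4) w=1 -- no cycle. Running total: 2
Add edge (1,4) w=2 -- no cycle. Running total: 4
Add edge (6,7) w=2 -- no cycle. Running total: 6
Add edge (3,6) w=3 -- no cycle. Running total: 9
Add edge (1,7) w=4 -- no cycle. Running total: 13
Add edge (1,8) w=4 -- no cycle. Running total: 17

MST edges: (1,5,w=1), (2,4,w=1), (1,4,w=2), (6,7,w=2), (3,6,w=3), (1,7,w=4), (1,8,w=4)
Total MST weight: 1 + 1 + 2 + 2 + 3 + 4 + 4 = 17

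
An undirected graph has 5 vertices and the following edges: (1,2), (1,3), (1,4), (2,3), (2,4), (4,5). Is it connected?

Step 1: Build adjacency list from edges:
  1: 2, 3, 4
  2: 1, 3, 4
  3: 1, 2
  4: 1, 2, 5
  5: 4

Step 2: Run BFS/DFS from vertex 1:
  Visited: {1, 2, 3, 4, 5}
  Reached 5 of 5 vertices

Step 3: All 5 vertices reached from vertex 1, so the graph is connected.
Answer: Yes, the graph is connected.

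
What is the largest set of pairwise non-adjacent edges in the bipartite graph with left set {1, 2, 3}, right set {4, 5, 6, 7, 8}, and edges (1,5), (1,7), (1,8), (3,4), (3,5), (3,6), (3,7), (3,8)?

Step 1: List the neighbors of each left vertex:
  1: 5, 7, 8
  2: (none)
  3: 4, 5, 6, 7, 8

Step 2: Greedily match left vertices, then look for augmenting paths:
  Match 1 -- 5
  Match 3 -- 4
  No augmenting path remains.

Step 3: Verify this is maximum:
  Matching has size 2. The vertex set {1, 3} covers every edge and has size 2; any matching has at most one edge per cover vertex, so 2 is maximum (König's theorem).

Maximum matching: {(1,5), (3,4)}
Size: 2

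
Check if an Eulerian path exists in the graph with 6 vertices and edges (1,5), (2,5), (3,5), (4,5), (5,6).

Step 1: Find the degree of each vertex:
  deg(1) = 1
  deg(2) = 1
  deg(3) = 1
  deg(4) = 1
  deg(5) = 5
  deg(6) = 1

Step 2: Count vertices with odd degree:
  Odd-degree vertices: 1, 2, 3, 4, 5, 6 (6 total)

Step 3: Apply Euler's theorem:
  - Eulerian circuit exists iff graph is connected and all vertices have even degree
  - Eulerian path exists iff graph is connected and has 0 or 2 odd-degree vertices

Graph has 6 odd-degree vertices (need 0 or 2).
Neither Eulerian path nor Eulerian circuit exists.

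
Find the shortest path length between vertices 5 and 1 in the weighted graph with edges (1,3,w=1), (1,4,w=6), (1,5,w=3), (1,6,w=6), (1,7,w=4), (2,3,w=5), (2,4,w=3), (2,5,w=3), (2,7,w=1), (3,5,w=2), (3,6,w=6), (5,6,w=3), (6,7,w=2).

Step 1: Build adjacency list with weights:
  1: 3(w=1), 4(w=6), 5(w=3), 6(w=6), 7(w=4)
  2: 3(w=5), 4(w=3), 5(w=3), 7(w=1)
  3: 1(w=1), 2(w=5), 5(w=2), 6(w=6)
  4: 1(w=6), 2(w=3)
  5: 1(w=3), 2(w=3), 3(w=2), 6(w=3)
  6: 1(w=6), 3(w=6), 5(w=3), 7(w=2)
  7: 1(w=4), 2(w=1), 6(w=2)

Step 2: Apply Dijkstra's algorithm from vertex 5:
  Visit vertex 5 (distance=0)
    Update dist[1] = 3
    Update dist[2] = 3
    Update dist[3] = 2
    Update dist[6] = 3
  Visit vertex 3 (distance=2)
  Visit vertex 1 (distance=3)
    Update dist[4] = 9
    Update dist[7] = 7

Step 3: Shortest path: 5 -> 1
Total weight: 3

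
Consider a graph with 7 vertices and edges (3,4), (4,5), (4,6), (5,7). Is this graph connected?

Step 1: Build adjacency list from edges:
  1: (none)
  2: (none)
  3: 4
  4: 3, 5, 6
  5: 4, 7
  6: 4
  7: 5

Step 2: Run BFS/DFS from vertex 1:
  Visited: {1}
  Reached 1 of 7 vertices

Step 3: Only 1 of 7 vertices reached. Graph is disconnected.
Connected components: {1}, {2}, {3, 4, 5, 6, 7}
Answer: No, the graph is not connected (3 components).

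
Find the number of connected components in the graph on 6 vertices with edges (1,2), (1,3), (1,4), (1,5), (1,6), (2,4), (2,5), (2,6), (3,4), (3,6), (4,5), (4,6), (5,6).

Step 1: Build adjacency list from edges:
  1: 2, 3, 4, 5, 6
  2: 1, 4, 5, 6
  3: 1, 4, 6
  4: 1, 2, 3, 5, 6
  5: 1, 2, 4, 6
  6: 1, 2, 3, 4, 5

Step 2: Run BFS/DFS from vertex 1:
  Visited: {1, 2, 3, 4, 5, 6}
  Reached 6 of 6 vertices

Step 3: All 6 vertices reached from vertex 1, so the graph is connected.
Number of connected components: 1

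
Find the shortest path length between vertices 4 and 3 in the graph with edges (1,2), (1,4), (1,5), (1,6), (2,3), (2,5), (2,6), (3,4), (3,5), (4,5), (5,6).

Step 1: Build adjacency list:
  1: 2, 4, 5, 6
  2: 1, 3, 5, 6
  3: 2, 4, 5
  4: 1, 3, 5
  5: 1, 2, 3, 4, 6
  6: 1, 2, 5

Step 2: BFS from vertex 4 to find shortest path to 3:
  vertex 1 reached at distance 1
  vertex 3 reached at distance 1

Step 3: Shortest path: 4 -> 3
Path length: 1 edge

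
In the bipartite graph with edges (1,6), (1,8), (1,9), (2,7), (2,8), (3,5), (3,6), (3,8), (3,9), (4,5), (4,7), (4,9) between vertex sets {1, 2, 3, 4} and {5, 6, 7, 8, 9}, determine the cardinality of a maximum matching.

Step 1: List the neighbors of each left vertex:
  1: 6, 8, 9
  2: 7, 8
  3: 5, 6, 8, 9
  4: 5, 7, 9

Step 2: Greedily match left vertices, then look for augmenting paths:
  Match 1 -- 6
  Match 2 -- 7
  Match 3 -- 5
  Match 4 -- 9
  No augmenting path remains.

Step 3: Verify this is maximum:
  Matching size 4 = min(|L|, |R|) = min(4, 5), which is an upper bound, so this matching is maximum.

Maximum matching: {(1,6), (2,7), (3,5), (4,9)}
Size: 4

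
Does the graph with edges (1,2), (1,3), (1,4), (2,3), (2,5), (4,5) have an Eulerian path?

Step 1: Find the degree of each vertex:
  deg(1) = 3
  deg(2) = 3
  deg(3) = 2
  deg(4) = 2
  deg(5) = 2

Step 2: Count vertices with odd degree:
  Odd-degree vertices: 1, 2 (2 total)

Step 3: Apply Euler's theorem:
  - Eulerian circuit exists iff graph is connected and all vertices have even degree
  - Eulerian path exists iff graph is connected and has 0 or 2 odd-degree vertices

Graph is connected with exactly 2 odd-degree vertices (1, 2).
Eulerian path exists (starting and ending at the odd-degree vertices), but no Eulerian circuit.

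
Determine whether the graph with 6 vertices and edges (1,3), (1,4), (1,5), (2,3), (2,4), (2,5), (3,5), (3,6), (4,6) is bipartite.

Step 1: Attempt 2-coloring using BFS:
  Start at vertex 1, assign color 0
  Color vertex 3 with color 1 (neighbor of 1)
  Color vertex 4 with color 1 (neighbor of 1)
  Color vertex 5 with color 1 (neighbor of 1)
  Color vertex 2 with color 0 (neighbor of 3)

Step 2: Conflict found! Vertices 3 and 5 are adjacent but have the same color.
This means the graph contains an odd cycle.

The graph is NOT bipartite.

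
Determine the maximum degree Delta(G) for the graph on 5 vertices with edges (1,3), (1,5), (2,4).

Step 1: Count edges incident to each vertex:
  deg(1) = 2 (neighbors: 3, 5)
  deg(2) = 1 (neighbors: 4)
  deg(3) = 1 (neighbors: 1)
  deg(4) = 1 (neighbors: 2)
  deg(5) = 1 (neighbors: 1)

Step 2: Find maximum:
  max(2, 1, 1, 1, 1) = 2 (vertex 1)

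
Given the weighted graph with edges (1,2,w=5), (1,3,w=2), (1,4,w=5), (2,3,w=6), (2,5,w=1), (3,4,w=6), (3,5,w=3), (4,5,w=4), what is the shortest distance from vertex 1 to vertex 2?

Step 1: Build adjacency list with weights:
  1: 2(w=5), 3(w=2), 4(w=5)
  2: 1(w=5), 3(w=6), 5(w=1)
  3: 1(w=2), 2(w=6), 4(w=6), 5(w=3)
  4: 1(w=5), 3(w=6), 5(w=4)
  5: 2(w=1), 3(w=3), 4(w=4)

Step 2: Apply Dijkstra's algorithm from vertex 1:
  Visit vertex 1 (distance=0)
    Update dist[2] = 5
    Update dist[3] = 2
    Update dist[4] = 5
  Visit vertex 3 (distance=2)
    Update dist[5] = 5
  Visit vertex 2 (distance=5)

Step 3: Shortest path: 1 -> 2
Total weight: 5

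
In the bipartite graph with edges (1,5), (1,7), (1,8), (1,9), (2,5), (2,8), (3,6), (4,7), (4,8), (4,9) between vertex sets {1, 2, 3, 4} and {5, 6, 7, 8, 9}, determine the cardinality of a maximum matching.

Step 1: List the neighbors of each left vertex:
  1: 5, 7, 8, 9
  2: 5, 8
  3: 6
  4: 7, 8, 9

Step 2: Greedily match left vertices, then look for augmenting paths:
  Match 1 -- 5
  Match 2 -- 8
  Match 3 -- 6
  Match 4 -- 7
  No augmenting path remains.

Step 3: Verify this is maximum:
  Matching size 4 = min(|L|, |R|) = min(4, 5), which is an upper bound, so this matching is maximum.

Maximum matching: {(1,5), (2,8), (3,6), (4,7)}
Size: 4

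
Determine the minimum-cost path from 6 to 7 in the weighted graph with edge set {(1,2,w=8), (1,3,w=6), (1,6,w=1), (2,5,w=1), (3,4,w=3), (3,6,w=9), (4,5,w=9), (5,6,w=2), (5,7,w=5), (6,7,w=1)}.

Step 1: Build adjacency list with weights:
  1: 2(w=8), 3(w=6), 6(w=1)
  2: 1(w=8), 5(w=1)
  3: 1(w=6), 4(w=3), 6(w=9)
  4: 3(w=3), 5(w=9)
  5: 2(w=1), 4(w=9), 6(w=2), 7(w=5)
  6: 1(w=1), 3(w=9), 5(w=2), 7(w=1)
  7: 5(w=5), 6(w=1)

Step 2: Apply Dijkstra's algorithm from vertex 6:
  Visit vertex 6 (distance=0)
    Update dist[1] = 1
    Update dist[3] = 9
    Update dist[5] = 2
    Update dist[7] = 1
  Visit vertex 1 (distance=1)
    Update dist[2] = 9
    Update dist[3] = 7
  Visit vertex 7 (distance=1)

Step 3: Shortest path: 6 -> 7
Total weight: 1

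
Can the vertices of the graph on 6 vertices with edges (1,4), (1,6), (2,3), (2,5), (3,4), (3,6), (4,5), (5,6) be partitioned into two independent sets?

Step 1: Attempt 2-coloring using BFS:
  Start at vertex 1, assign color 0
  Color vertex 4 with color 1 (neighbor of 1)
  Color vertex 6 with color 1 (neighbor of 1)
  Color vertex 3 with color 0 (neighbor of 4)
  Color vertex 5 with color 0 (neighbor of 4)
  Color vertex 2 with color 1 (neighbor of 3)

Step 2: 2-coloring succeeded. No conflicts found.
  Set A (color 0): {1, 3, 5}
  Set B (color 1): {2, 4, 6}

The graph is bipartite with partition {1, 3, 5}, {2, 4, 6}.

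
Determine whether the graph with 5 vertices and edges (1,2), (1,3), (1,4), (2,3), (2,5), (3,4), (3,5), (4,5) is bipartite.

Step 1: Attempt 2-coloring using BFS:
  Start at vertex 1, assign color 0
  Color vertex 2 with color 1 (neighbor of 1)
  Color vertex 3 with color 1 (neighbor of 1)
  Color vertex 4 with color 1 (neighbor of 1)

Step 2: Conflict found! Vertices 2 and 3 are adjacent but have the same color.
This means the graph contains an odd cycle.

The graph is NOT bipartite.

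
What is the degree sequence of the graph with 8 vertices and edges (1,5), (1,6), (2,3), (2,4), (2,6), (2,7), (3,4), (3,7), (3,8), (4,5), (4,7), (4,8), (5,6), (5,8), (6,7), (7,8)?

Step 1: Count edges incident to each vertex:
  deg(1) = 2 (neighbors: 5, 6)
  deg(2) = 4 (neighbors: 3, 4, 6, 7)
  deg(3) = 4 (neighbors: 2, 4, 7, 8)
  deg(4) = 5 (neighbors: 2, 3, 5, 7, 8)
  deg(5) = 4 (neighbors: 1, 4, 6, 8)
  deg(6) = 4 (neighbors: 1, 2, 5, 7)
  deg(7) = 5 (neighbors: 2, 3, 4, 6, 8)
  deg(8) = 4 (neighbors: 3, 4, 5, 7)

Step 2: Sort degrees in non-increasing order:
  Degrees: [2, 4, 4, 5, 4, 4, 5, 4] -> sorted: [5, 5, 4, 4, 4, 4, 4, 2]

Degree sequence: [5, 5, 4, 4, 4, 4, 4, 2]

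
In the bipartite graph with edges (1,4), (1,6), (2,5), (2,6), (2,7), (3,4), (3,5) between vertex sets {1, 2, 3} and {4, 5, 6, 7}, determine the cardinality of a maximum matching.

Step 1: List the neighbors of each left vertex:
  1: 4, 6
  2: 5, 6, 7
  3: 4, 5

Step 2: Greedily match left vertices, then look for augmenting paths:
  Match 1 -- 6
  Match 2 -- 5
  Match 3 -- 4
  No augmenting path remains.

Step 3: Verify this is maximum:
  Matching size 3 = min(|L|, |R|) = min(3, 4), which is an upper bound, so this matching is maximum.

Maximum matching: {(1,6), (2,5), (3,4)}
Size: 3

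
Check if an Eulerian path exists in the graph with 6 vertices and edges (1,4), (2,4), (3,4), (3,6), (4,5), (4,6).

Step 1: Find the degree of each vertex:
  deg(1) = 1
  deg(2) = 1
  deg(3) = 2
  deg(4) = 5
  deg(5) = 1
  deg(6) = 2

Step 2: Count vertices with odd degree:
  Odd-degree vertices: 1, 2, 4, 5 (4 total)

Step 3: Apply Euler's theorem:
  - Eulerian circuit exists iff graph is connected and all vertices have even degree
  - Eulerian path exists iff graph is connected and has 0 or 2 odd-degree vertices

Graph has 4 odd-degree vertices (need 0 or 2).
Neither Eulerian path nor Eulerian circuit exists.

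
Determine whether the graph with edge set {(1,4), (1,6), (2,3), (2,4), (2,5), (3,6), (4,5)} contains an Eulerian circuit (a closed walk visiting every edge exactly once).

Step 1: Find the degree of each vertex:
  deg(1) = 2
  deg(2) = 3
  deg(3) = 2
  deg(4) = 3
  deg(5) = 2
  deg(6) = 2

Step 2: Count vertices with odd degree:
  Odd-degree vertices: 2, 4 (2 total)

Step 3: Apply Euler's theorem:
  - Eulerian circuit exists iff graph is connected and all vertices have even degree
  - Eulerian path exists iff graph is connected and has 0 or 2 odd-degree vertices

Graph is connected with exactly 2 odd-degree vertices (2, 4).
Eulerian path exists (starting and ending at the odd-degree vertices), but no Eulerian circuit.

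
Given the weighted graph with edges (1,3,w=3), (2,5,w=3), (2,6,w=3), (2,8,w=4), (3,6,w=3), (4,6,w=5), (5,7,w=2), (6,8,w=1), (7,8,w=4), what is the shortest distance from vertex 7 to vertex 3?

Step 1: Build adjacency list with weights:
  1: 3(w=3)
  2: 5(w=3), 6(w=3), 8(w=4)
  3: 1(w=3), 6(w=3)
  4: 6(w=5)
  5: 2(w=3), 7(w=2)
  6: 2(w=3), 3(w=3), 4(w=5), 8(w=1)
  7: 5(w=2), 8(w=4)
  8: 2(w=4), 6(w=1), 7(w=4)

Step 2: Apply Dijkstra's algorithm from vertex 7:
  Visit vertex 7 (distance=0)
    Update dist[5] = 2
    Update dist[8] = 4
  Visit vertex 5 (distance=2)
    Update dist[2] = 5
  Visit vertex 8 (distance=4)
    Update dist[6] = 5
  Visit vertex 2 (distance=5)
  Visit vertex 6 (distance=5)
    Update dist[3] = 8
    Update dist[4] = 10
  Visit vertex 3 (distance=8)
    Update dist[1] = 11

Step 3: Shortest path: 7 -> 8 -> 6 -> 3
Total weight: 4 + 1 + 3 = 8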